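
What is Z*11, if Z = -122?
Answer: -1342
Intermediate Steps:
Z*11 = -122*11 = -1342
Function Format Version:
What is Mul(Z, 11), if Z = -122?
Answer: -1342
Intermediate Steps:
Mul(Z, 11) = Mul(-122, 11) = -1342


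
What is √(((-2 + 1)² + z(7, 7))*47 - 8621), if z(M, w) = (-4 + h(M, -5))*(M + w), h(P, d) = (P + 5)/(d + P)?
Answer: I*√7258 ≈ 85.194*I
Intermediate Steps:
h(P, d) = (5 + P)/(P + d)
z(M, w) = (-4 + (5 + M)/(-5 + M))*(M + w) (z(M, w) = (-4 + (5 + M)/(M - 5))*(M + w) = (-4 + (5 + M)/(-5 + M))*(M + w))
√(((-2 + 1)² + z(7, 7))*47 - 8621) = √(((-2 + 1)² + (-3*7² + 25*7 + 25*7 - 3*7*7)/(-5 + 7))*47 - 8621) = √(((-1)² + (-3*49 + 175 + 175 - 147)/2)*47 - 8621) = √((1 + (-147 + 175 + 175 - 147)/2)*47 - 8621) = √((1 + (½)*56)*47 - 8621) = √((1 + 28)*47 - 8621) = √(29*47 - 8621) = √(1363 - 8621) = √(-7258) = I*√7258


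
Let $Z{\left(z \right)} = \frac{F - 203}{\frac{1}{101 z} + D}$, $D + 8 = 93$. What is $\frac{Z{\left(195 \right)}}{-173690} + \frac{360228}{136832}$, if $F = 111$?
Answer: $\frac{654648983182215}{248666726728288} \approx 2.6326$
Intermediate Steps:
$D = 85$ ($D = -8 + 93 = 85$)
$Z{\left(z \right)} = - \frac{92}{85 + \frac{1}{101 z}}$ ($Z{\left(z \right)} = \frac{111 - 203}{\frac{1}{101 z} + 85} = - \frac{92}{\frac{1}{101 z} + 85} = - \frac{92}{85 + \frac{1}{101 z}}$)
$\frac{Z{\left(195 \right)}}{-173690} + \frac{360228}{136832} = \frac{\left(-9292\right) 195 \frac{1}{1 + 8585 \cdot 195}}{-173690} + \frac{360228}{136832} = \left(-9292\right) 195 \frac{1}{1 + 1674075} \left(- \frac{1}{173690}\right) + 360228 \cdot \frac{1}{136832} = \left(-9292\right) 195 \cdot \frac{1}{1674076} \left(- \frac{1}{173690}\right) + \frac{90057}{34208} = \left(- \frac{452985}{418519}\right) \left(- \frac{1}{173690}\right) + \frac{90057}{34208} = \frac{90597}{14538513022} + \frac{90057}{34208} = \frac{654648983182215}{248666726728288}$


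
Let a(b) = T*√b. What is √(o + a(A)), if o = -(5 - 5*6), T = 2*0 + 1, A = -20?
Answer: √(25 + 2*I*√5) ≈ 5.0198 + 0.44545*I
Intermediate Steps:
T = 1 (T = 0 + 1 = 1)
a(b) = √b (a(b) = 1*√b = √b)
o = 25 (o = -(5 - 1*30) = -(5 - 30) = -1*(-25) = 25)
√(o + a(A)) = √(25 + √(-20)) = √(25 + 2*I*√5)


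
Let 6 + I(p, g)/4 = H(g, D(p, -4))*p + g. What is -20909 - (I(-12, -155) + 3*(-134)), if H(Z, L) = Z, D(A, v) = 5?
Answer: -27303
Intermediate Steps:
I(p, g) = -24 + 4*g + 4*g*p (I(p, g) = -24 + 4*(g*p + g) = -24 + 4*(g + g*p) = -24 + (4*g + 4*g*p) = -24 + 4*g + 4*g*p)
-20909 - (I(-12, -155) + 3*(-134)) = -20909 - ((-24 + 4*(-155) + 4*(-155)*(-12)) + 3*(-134)) = -20909 - ((-24 - 620 + 7440) - 402) = -20909 - (6796 - 402) = -20909 - 1*6394 = -20909 - 6394 = -27303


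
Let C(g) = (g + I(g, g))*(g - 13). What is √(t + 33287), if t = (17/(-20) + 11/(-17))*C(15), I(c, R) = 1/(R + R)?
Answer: √8646241191/510 ≈ 182.32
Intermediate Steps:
I(c, R) = 1/(2*R)
C(g) = (-13 + g)*(g + 1/(2*g)) (C(g) = (g + 1/(2*g))*(g - 13) = (g + 1/(2*g))*(-13 + g) = (-13 + g)*(g + 1/(2*g)))
t = -229559/5100 (t = (17/(-20) + 11/(-17))*(½ + 15² - 13*15 - 13/2/15) = (17*(-1/20) + 11*(-1/17))*(½ + 225 - 195 - 13/2*1/15) = (-17/20 - 11/17)*(½ + 225 - 195 - 13/30) = -509/340*451/15 = -229559/5100 ≈ -45.012)
√(t + 33287) = √(-229559/5100 + 33287) = √(169534141/5100) = √8646241191/510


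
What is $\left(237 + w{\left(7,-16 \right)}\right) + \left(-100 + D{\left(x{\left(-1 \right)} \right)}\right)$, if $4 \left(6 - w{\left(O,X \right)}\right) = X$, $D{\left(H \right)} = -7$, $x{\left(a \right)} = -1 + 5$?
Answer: $140$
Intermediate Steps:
$x{\left(a \right)} = 4$
$w{\left(O,X \right)} = 6 - \frac{X}{4}$
$\left(237 + w{\left(7,-16 \right)}\right) + \left(-100 + D{\left(x{\left(-1 \right)} \right)}\right) = \left(237 + \left(6 - -4\right)\right) - 107 = \left(237 + \left(6 + 4\right)\right) - 107 = \left(237 + 10\right) - 107 = 247 - 107 = 140$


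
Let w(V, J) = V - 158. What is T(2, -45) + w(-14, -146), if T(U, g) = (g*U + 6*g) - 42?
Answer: -574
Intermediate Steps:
w(V, J) = -158 + V
T(U, g) = -42 + 6*g + U*g (T(U, g) = (U*g + 6*g) - 42 = (6*g + U*g) - 42 = -42 + 6*g + U*g)
T(2, -45) + w(-14, -146) = (-42 + 6*(-45) + 2*(-45)) + (-158 - 14) = (-42 - 270 - 90) - 172 = -402 - 172 = -574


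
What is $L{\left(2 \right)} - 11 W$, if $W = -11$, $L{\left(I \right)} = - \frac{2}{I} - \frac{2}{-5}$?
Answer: $\frac{602}{5} \approx 120.4$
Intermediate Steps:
$L{\left(I \right)} = \frac{2}{5} - \frac{2}{I}$ ($L{\left(I \right)} = - \frac{2}{I} - - \frac{2}{5} = - \frac{2}{I} + \frac{2}{5} = \frac{2}{5} - \frac{2}{I}$)
$L{\left(2 \right)} - 11 W = \left(\frac{2}{5} - \frac{2}{2}\right) - -121 = \left(\frac{2}{5} - 1\right) + 121 = - \frac{3}{5} + 121 = \frac{602}{5}$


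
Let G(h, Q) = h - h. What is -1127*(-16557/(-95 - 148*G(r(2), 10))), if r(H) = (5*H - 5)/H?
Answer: -18659739/95 ≈ -1.9642e+5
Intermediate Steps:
r(H) = (-5 + 5*H)/H
G(h, Q) = 0
-1127*(-16557/(-95 - 148*G(r(2), 10))) = -1127*(-16557/(-95 - 148*0)) = -1127*(-16557/(-95 + 0)) = -1127/((-95*(-1/16557))) = -1127/95/16557 = -1127*16557/95 = -18659739/95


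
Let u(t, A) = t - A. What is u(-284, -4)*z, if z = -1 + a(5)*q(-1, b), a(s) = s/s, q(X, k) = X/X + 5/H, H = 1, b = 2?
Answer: -1400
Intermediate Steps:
q(X, k) = 6 (q(X, k) = X/X + 5/1 = 1 + 5*1 = 1 + 5 = 6)
a(s) = 1
z = 5 (z = -1 + 1*6 = -1 + 6 = 5)
u(-284, -4)*z = (-284 - 1*(-4))*5 = (-284 + 4)*5 = -280*5 = -1400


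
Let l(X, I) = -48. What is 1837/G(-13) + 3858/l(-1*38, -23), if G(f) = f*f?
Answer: -93971/1352 ≈ -69.505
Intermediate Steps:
G(f) = f**2
1837/G(-13) + 3858/l(-1*38, -23) = 1837/((-13)**2) + 3858/(-48) = 1837/169 + 3858*(-1/48) = 1837*(1/169) - 643/8 = 1837/169 - 643/8 = -93971/1352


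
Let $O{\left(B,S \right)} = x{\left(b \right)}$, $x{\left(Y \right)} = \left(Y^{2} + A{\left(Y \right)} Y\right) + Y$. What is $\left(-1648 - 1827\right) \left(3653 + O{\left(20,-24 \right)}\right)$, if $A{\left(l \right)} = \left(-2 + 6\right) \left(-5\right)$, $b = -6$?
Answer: $-13215425$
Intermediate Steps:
$A{\left(l \right)} = -20$ ($A{\left(l \right)} = 4 \left(-5\right) = -20$)
$x{\left(Y \right)} = Y^{2} - 19 Y$ ($x{\left(Y \right)} = \left(Y^{2} - 20 Y\right) + Y = Y^{2} - 19 Y$)
$O{\left(B,S \right)} = 150$ ($O{\left(B,S \right)} = - 6 \left(-19 - 6\right) = \left(-6\right) \left(-25\right) = 150$)
$\left(-1648 - 1827\right) \left(3653 + O{\left(20,-24 \right)}\right) = \left(-1648 - 1827\right) \left(3653 + 150\right) = \left(-3475\right) 3803 = -13215425$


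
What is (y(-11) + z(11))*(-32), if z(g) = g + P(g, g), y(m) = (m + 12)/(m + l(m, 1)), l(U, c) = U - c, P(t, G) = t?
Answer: -16160/23 ≈ -702.61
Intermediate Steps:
y(m) = (12 + m)/(-1 + 2*m) (y(m) = (m + 12)/(m + (m - 1*1)) = (12 + m)/(m + (m - 1)) = (12 + m)/(m + (-1 + m)) = (12 + m)/(-1 + 2*m))
z(g) = 2*g (z(g) = g + g = 2*g)
(y(-11) + z(11))*(-32) = ((12 - 11)/(-1 + 2*(-11)) + 2*11)*(-32) = (1/(-1 - 22) + 22)*(-32) = (1/(-23) + 22)*(-32) = (-1/23*1 + 22)*(-32) = (-1/23 + 22)*(-32) = (505/23)*(-32) = -16160/23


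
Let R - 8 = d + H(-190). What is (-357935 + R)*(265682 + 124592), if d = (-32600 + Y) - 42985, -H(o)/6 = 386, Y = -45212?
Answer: -187737404960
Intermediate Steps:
H(o) = -2316 (H(o) = -6*386 = -2316)
d = -120797 (d = (-32600 - 45212) - 42985 = -77812 - 42985 = -120797)
R = -123105 (R = 8 + (-120797 - 2316) = 8 - 123113 = -123105)
(-357935 + R)*(265682 + 124592) = (-357935 - 123105)*(265682 + 124592) = -481040*390274 = -187737404960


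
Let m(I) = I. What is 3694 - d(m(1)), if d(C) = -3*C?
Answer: 3697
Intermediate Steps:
3694 - d(m(1)) = 3694 - (-3) = 3694 - 1*(-3) = 3694 + 3 = 3697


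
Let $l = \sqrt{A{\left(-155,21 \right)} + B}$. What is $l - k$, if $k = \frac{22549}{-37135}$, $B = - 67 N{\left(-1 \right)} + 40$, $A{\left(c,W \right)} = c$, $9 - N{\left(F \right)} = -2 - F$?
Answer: $\frac{22549}{37135} + i \sqrt{785} \approx 0.60722 + 28.018 i$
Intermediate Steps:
$N{\left(F \right)} = 11 + F$ ($N{\left(F \right)} = 9 - \left(-2 - F\right) = 9 + \left(2 + F\right) = 11 + F$)
$B = -630$ ($B = - 67 \left(11 - 1\right) + 40 = \left(-67\right) 10 + 40 = -670 + 40 = -630$)
$k = - \frac{22549}{37135}$ ($k = 22549 \left(- \frac{1}{37135}\right) = - \frac{22549}{37135} \approx -0.60722$)
$l = i \sqrt{785}$ ($l = \sqrt{-155 - 630} = \sqrt{-785} = i \sqrt{785} \approx 28.018 i$)
$l - k = i \sqrt{785} - - \frac{22549}{37135} = i \sqrt{785} + \frac{22549}{37135} = \frac{22549}{37135} + i \sqrt{785}$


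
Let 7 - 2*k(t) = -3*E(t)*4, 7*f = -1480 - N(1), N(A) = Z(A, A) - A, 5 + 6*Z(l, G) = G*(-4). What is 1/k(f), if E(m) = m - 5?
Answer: -14/18101 ≈ -0.00077344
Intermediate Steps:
Z(l, G) = -⅚ - 2*G/3 (Z(l, G) = -⅚ + (G*(-4))/6 = -⅚ + (-4*G)/6 = -⅚ - 2*G/3)
E(m) = -5 + m
N(A) = -⅚ - 5*A/3 (N(A) = (-⅚ - 2*A/3) - A = -⅚ - 5*A/3)
f = -2955/14 (f = (-1480 - (-⅚ - 5/3*1))/7 = (-1480 - (-⅚ - 5/3))/7 = (-1480 - 1*(-5/2))/7 = (-1480 + 5/2)/7 = (⅐)*(-2955/2) = -2955/14 ≈ -211.07)
k(t) = -53/2 + 6*t (k(t) = 7/2 - (-3*(-5 + t))*4/2 = 7/2 - (15 - 3*t)*4/2 = 7/2 - (60 - 12*t)/2 = 7/2 + (-30 + 6*t) = -53/2 + 6*t)
1/k(f) = 1/(-53/2 + 6*(-2955/14)) = 1/(-53/2 - 8865/7) = 1/(-18101/14) = -14/18101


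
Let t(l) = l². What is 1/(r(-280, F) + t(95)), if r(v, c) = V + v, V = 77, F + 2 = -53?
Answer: 1/8822 ≈ 0.00011335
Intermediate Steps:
F = -55 (F = -2 - 53 = -55)
r(v, c) = 77 + v
1/(r(-280, F) + t(95)) = 1/((77 - 280) + 95²) = 1/(-203 + 9025) = 1/8822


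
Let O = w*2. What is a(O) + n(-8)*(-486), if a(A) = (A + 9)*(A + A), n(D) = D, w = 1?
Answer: 3932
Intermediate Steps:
O = 2 (O = 1*2 = 2)
a(A) = 2*A*(9 + A) (a(A) = (9 + A)*(2*A) = 2*A*(9 + A))
a(O) + n(-8)*(-486) = 2*2*(9 + 2) - 8*(-486) = 2*2*11 + 3888 = 44 + 3888 = 3932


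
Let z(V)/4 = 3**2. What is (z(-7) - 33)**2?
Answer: 9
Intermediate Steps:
z(V) = 36 (z(V) = 4*3**2 = 4*9 = 36)
(z(-7) - 33)**2 = (36 - 33)**2 = 3**2 = 9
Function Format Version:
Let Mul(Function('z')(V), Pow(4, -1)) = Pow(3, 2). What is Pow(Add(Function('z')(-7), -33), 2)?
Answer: 9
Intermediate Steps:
Function('z')(V) = 36 (Function('z')(V) = Mul(4, Pow(3, 2)) = Mul(4, 9) = 36)
Pow(Add(Function('z')(-7), -33), 2) = Pow(Add(36, -33), 2) = Pow(3, 2) = 9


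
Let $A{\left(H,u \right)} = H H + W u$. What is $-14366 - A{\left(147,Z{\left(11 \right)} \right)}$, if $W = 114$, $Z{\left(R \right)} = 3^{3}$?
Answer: $-39053$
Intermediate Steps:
$Z{\left(R \right)} = 27$
$A{\left(H,u \right)} = H^{2} + 114 u$ ($A{\left(H,u \right)} = H H + 114 u = H^{2} + 114 u$)
$-14366 - A{\left(147,Z{\left(11 \right)} \right)} = -14366 - \left(147^{2} + 114 \cdot 27\right) = -14366 - \left(21609 + 3078\right) = -14366 - 24687 = -39053$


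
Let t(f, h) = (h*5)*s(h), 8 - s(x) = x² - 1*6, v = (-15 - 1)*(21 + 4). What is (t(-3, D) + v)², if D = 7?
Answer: 2640625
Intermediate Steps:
v = -400 (v = -16*25 = -400)
s(x) = 14 - x² (s(x) = 8 - (x² - 1*6) = 8 - (x² - 6) = 8 - (-6 + x²) = 8 + (6 - x²) = 14 - x²)
t(f, h) = 5*h*(14 - h²) (t(f, h) = (h*5)*(14 - h²) = (5*h)*(14 - h²) = 5*h*(14 - h²))
(t(-3, D) + v)² = (5*7*(14 - 1*7²) - 400)² = (5*7*(14 - 1*49) - 400)² = (5*7*(14 - 49) - 400)² = (5*7*(-35) - 400)² = (-1225 - 400)² = (-1625)² = 2640625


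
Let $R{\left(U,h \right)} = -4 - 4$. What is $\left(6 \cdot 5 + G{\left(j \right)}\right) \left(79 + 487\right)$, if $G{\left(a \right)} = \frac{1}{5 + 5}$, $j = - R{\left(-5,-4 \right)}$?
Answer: $\frac{85183}{5} \approx 17037.0$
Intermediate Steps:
$R{\left(U,h \right)} = -8$
$j = 8$ ($j = \left(-1\right) \left(-8\right) = 8$)
$G{\left(a \right)} = \frac{1}{10}$
$\left(6 \cdot 5 + G{\left(j \right)}\right) \left(79 + 487\right) = \left(6 \cdot 5 + \frac{1}{10}\right) \left(79 + 487\right) = \left(30 + \frac{1}{10}\right) 566 = \frac{301}{10} \cdot 566 = \frac{85183}{5}$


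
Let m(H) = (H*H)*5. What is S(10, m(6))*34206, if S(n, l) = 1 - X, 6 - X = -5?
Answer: -342060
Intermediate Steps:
X = 11 (X = 6 - 1*(-5) = 6 + 5 = 11)
m(H) = 5*H² (m(H) = H²*5 = 5*H²)
S(n, l) = -10 (S(n, l) = 1 - 1*11 = 1 - 11 = -10)
S(10, m(6))*34206 = -10*34206 = -342060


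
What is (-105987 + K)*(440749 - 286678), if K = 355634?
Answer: 38463362937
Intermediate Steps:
(-105987 + K)*(440749 - 286678) = (-105987 + 355634)*(440749 - 286678) = 249647*154071 = 38463362937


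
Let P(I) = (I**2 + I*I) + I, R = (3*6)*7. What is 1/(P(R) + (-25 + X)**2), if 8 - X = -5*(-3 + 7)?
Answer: 1/31887 ≈ 3.1361e-5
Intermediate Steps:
X = 28 (X = 8 - (-5)*(-3 + 7) = 8 - (-5)*4 = 8 - 1*(-20) = 8 + 20 = 28)
R = 126 (R = 18*7 = 126)
P(I) = I + 2*I**2 (P(I) = (I**2 + I**2) + I = 2*I**2 + I = I + 2*I**2)
1/(P(R) + (-25 + X)**2) = 1/(126*(1 + 2*126) + (-25 + 28)**2) = 1/(126*(1 + 252) + 3**2) = 1/(126*253 + 9) = 1/(31878 + 9) = 1/31887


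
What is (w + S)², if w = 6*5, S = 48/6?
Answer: 1444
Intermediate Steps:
S = 8 (S = 48*(⅙) = 8)
w = 30
(w + S)² = (30 + 8)² = 38² = 1444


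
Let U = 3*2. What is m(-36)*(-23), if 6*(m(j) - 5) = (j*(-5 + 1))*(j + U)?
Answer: 16445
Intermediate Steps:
U = 6
m(j) = 5 - 2*j*(6 + j)/3 (m(j) = 5 + ((j*(-5 + 1))*(j + 6))/6 = 5 + ((j*(-4))*(6 + j))/6 = 5 + ((-4*j)*(6 + j))/6 = 5 + (-4*j*(6 + j))/6 = 5 - 2*j*(6 + j)/3)
m(-36)*(-23) = (5 - 4*(-36) - ⅔*(-36)²)*(-23) = (5 + 144 - ⅔*1296)*(-23) = (5 + 144 - 864)*(-23) = -715*(-23) = 16445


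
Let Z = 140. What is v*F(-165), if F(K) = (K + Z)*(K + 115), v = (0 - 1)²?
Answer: 1250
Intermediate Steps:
v = 1 (v = (-1)² = 1)
F(K) = (115 + K)*(140 + K) (F(K) = (K + 140)*(K + 115) = (140 + K)*(115 + K) = (115 + K)*(140 + K))
v*F(-165) = 1*(16100 + (-165)² + 255*(-165)) = 1*(16100 + 27225 - 42075) = 1*1250 = 1250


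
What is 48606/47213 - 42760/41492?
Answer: -516932/489740449 ≈ -0.0010555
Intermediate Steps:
48606/47213 - 42760/41492 = 48606*(1/47213) - 42760*1/41492 = 48606/47213 - 10690/10373 = -516932/489740449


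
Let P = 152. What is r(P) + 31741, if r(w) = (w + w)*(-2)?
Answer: 31133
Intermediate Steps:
r(w) = -4*w (r(w) = (2*w)*(-2) = -4*w)
r(P) + 31741 = -4*152 + 31741 = -608 + 31741 = 31133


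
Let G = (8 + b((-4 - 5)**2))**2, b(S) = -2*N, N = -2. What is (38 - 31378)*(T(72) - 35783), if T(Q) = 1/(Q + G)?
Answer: 60557710045/54 ≈ 1.1214e+9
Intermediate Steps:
b(S) = 4 (b(S) = -2*(-2) = 4)
G = 144 (G = (8 + 4)**2 = 12**2 = 144)
T(Q) = 1/(144 + Q) (T(Q) = 1/(Q + 144) = 1/(144 + Q))
(38 - 31378)*(T(72) - 35783) = (38 - 31378)*(1/(144 + 72) - 35783) = -31340*(1/216 - 35783) = -31340*(-7729127/216) = 60557710045/54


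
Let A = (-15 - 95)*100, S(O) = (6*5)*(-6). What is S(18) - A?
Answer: 10820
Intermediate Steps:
S(O) = -180 (S(O) = 30*(-6) = -180)
A = -11000 (A = -110*100 = -11000)
S(18) - A = -180 - 1*(-11000) = -180 + 11000 = 10820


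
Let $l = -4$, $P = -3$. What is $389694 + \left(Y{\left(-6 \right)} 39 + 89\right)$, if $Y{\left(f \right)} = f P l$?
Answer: $386975$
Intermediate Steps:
$Y{\left(f \right)} = 12 f$ ($Y{\left(f \right)} = f \left(-3\right) \left(-4\right) = - 3 f \left(-4\right) = 12 f$)
$389694 + \left(Y{\left(-6 \right)} 39 + 89\right) = 389694 + \left(12 \left(-6\right) 39 + 89\right) = 389694 + \left(\left(-72\right) 39 + 89\right) = 389694 + \left(-2808 + 89\right) = 389694 - 2719 = 386975$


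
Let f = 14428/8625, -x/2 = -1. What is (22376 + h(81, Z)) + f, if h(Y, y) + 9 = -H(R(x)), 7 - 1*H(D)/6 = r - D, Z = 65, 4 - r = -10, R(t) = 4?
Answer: 193085053/8625 ≈ 22387.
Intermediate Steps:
x = 2 (x = -2*(-1) = 2)
r = 14 (r = 4 - 1*(-10) = 4 + 10 = 14)
H(D) = -42 + 6*D (H(D) = 42 - 6*(14 - D) = 42 + (-84 + 6*D) = -42 + 6*D)
f = 14428/8625 (f = 14428*(1/8625) = 14428/8625 ≈ 1.6728)
h(Y, y) = 9 (h(Y, y) = -9 - (-42 + 6*4) = -9 - (-42 + 24) = -9 - 1*(-18) = -9 + 18 = 9)
(22376 + h(81, Z)) + f = (22376 + 9) + 14428/8625 = 22385 + 14428/8625 = 193085053/8625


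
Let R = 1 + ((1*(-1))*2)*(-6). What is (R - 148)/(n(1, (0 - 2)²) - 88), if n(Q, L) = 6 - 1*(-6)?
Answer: 135/76 ≈ 1.7763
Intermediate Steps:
n(Q, L) = 12 (n(Q, L) = 6 + 6 = 12)
R = 13 (R = 1 - 1*2*(-6) = 1 - 2*(-6) = 1 + 12 = 13)
(R - 148)/(n(1, (0 - 2)²) - 88) = (13 - 148)/(12 - 88) = -135/(-76) = -135*(-1/76) = 135/76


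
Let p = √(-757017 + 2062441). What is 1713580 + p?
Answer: 1713580 + 4*√81589 ≈ 1.7147e+6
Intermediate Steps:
p = 4*√81589 (p = √1305424 = 4*√81589 ≈ 1142.6)
1713580 + p = 1713580 + 4*√81589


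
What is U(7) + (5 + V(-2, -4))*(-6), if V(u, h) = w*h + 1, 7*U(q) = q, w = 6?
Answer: 109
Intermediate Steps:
U(q) = q/7
V(u, h) = 1 + 6*h (V(u, h) = 6*h + 1 = 1 + 6*h)
U(7) + (5 + V(-2, -4))*(-6) = (⅐)*7 + (5 + (1 + 6*(-4)))*(-6) = 1 + (5 + (1 - 24))*(-6) = 1 + (5 - 23)*(-6) = 1 - 18*(-6) = 1 + 108 = 109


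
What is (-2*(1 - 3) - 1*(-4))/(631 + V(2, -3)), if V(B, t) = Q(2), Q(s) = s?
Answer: 8/633 ≈ 0.012638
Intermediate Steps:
V(B, t) = 2
(-2*(1 - 3) - 1*(-4))/(631 + V(2, -3)) = (-2*(1 - 3) - 1*(-4))/(631 + 2) = (-2*(-2) + 4)/633 = (4 + 4)*(1/633) = 8*(1/633) = 8/633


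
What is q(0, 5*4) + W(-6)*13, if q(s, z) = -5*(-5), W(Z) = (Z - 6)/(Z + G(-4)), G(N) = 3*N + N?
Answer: 353/11 ≈ 32.091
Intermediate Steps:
G(N) = 4*N
W(Z) = (-6 + Z)/(-16 + Z) (W(Z) = (Z - 6)/(Z + 4*(-4)) = (-6 + Z)/(Z - 16) = (-6 + Z)/(-16 + Z))
q(s, z) = 25
q(0, 5*4) + W(-6)*13 = 25 + ((-6 - 6)/(-16 - 6))*13 = 25 + (-12/(-22))*13 = 25 - 1/22*(-12)*13 = 25 + (6/11)*13 = 25 + 78/11 = 353/11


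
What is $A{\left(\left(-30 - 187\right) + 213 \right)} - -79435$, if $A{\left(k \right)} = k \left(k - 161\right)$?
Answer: $80095$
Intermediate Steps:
$A{\left(k \right)} = k \left(-161 + k\right)$
$A{\left(\left(-30 - 187\right) + 213 \right)} - -79435 = \left(\left(-30 - 187\right) + 213\right) \left(-161 + \left(\left(-30 - 187\right) + 213\right)\right) - -79435 = \left(-217 + 213\right) \left(-161 + \left(-217 + 213\right)\right) + 79435 = - 4 \left(-161 - 4\right) + 79435 = \left(-4\right) \left(-165\right) + 79435 = 660 + 79435 = 80095$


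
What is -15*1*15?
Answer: -225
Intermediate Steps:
-15*1*15 = -15*15 = -225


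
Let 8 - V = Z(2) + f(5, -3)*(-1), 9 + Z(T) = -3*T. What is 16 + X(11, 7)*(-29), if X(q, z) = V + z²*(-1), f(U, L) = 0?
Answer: 770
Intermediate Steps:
Z(T) = -9 - 3*T
V = 23 (V = 8 - ((-9 - 3*2) + 0*(-1)) = 8 - ((-9 - 6) + 0) = 8 - (-15 + 0) = 8 - 1*(-15) = 8 + 15 = 23)
X(q, z) = 23 - z² (X(q, z) = 23 + z²*(-1) = 23 - z²)
16 + X(11, 7)*(-29) = 16 + (23 - 1*7²)*(-29) = 16 + (23 - 1*49)*(-29) = 16 + (23 - 49)*(-29) = 16 - 26*(-29) = 16 + 754 = 770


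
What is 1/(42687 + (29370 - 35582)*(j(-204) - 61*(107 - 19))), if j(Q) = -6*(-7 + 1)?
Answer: 1/33165071 ≈ 3.0152e-8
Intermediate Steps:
j(Q) = 36 (j(Q) = -6*(-6) = 36)
1/(42687 + (29370 - 35582)*(j(-204) - 61*(107 - 19))) = 1/(42687 + (29370 - 35582)*(36 - 61*(107 - 19))) = 1/(42687 - 6212*(36 - 61*88)) = 1/(42687 - 6212*(36 - 5368)) = 1/(42687 - 6212*(-5332)) = 1/(42687 + 33122384) = 1/33165071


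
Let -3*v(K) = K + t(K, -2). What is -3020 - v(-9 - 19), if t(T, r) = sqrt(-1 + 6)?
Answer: -9088/3 + sqrt(5)/3 ≈ -3028.6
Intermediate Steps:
t(T, r) = sqrt(5)
v(K) = -K/3 - sqrt(5)/3 (v(K) = -(K + sqrt(5))/3 = -K/3 - sqrt(5)/3)
-3020 - v(-9 - 19) = -3020 - (-(-9 - 19)/3 - sqrt(5)/3) = -3020 - (-1/3*(-28) - sqrt(5)/3) = -3020 - (28/3 - sqrt(5)/3) = -3020 + (-28/3 + sqrt(5)/3) = -9088/3 + sqrt(5)/3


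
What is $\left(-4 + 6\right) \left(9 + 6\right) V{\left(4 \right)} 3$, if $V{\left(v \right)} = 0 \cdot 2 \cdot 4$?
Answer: $0$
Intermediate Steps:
$V{\left(v \right)} = 0$ ($V{\left(v \right)} = 0 \cdot 4 = 0$)
$\left(-4 + 6\right) \left(9 + 6\right) V{\left(4 \right)} 3 = \left(-4 + 6\right) \left(9 + 6\right) 0 \cdot 3 = 2 \cdot 15 \cdot 0 \cdot 3 = 30 \cdot 0 \cdot 3 = 0 \cdot 3 = 0$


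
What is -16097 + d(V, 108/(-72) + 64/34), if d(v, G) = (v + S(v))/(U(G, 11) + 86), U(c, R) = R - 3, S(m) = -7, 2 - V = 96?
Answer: -1513219/94 ≈ -16098.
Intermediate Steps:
V = -94 (V = 2 - 1*96 = 2 - 96 = -94)
U(c, R) = -3 + R
d(v, G) = -7/94 + v/94 (d(v, G) = (v - 7)/((-3 + 11) + 86) = (-7 + v)/(8 + 86) = (-7 + v)/94 = (-7 + v)*(1/94) = -7/94 + v/94)
-16097 + d(V, 108/(-72) + 64/34) = -16097 + (-7/94 + (1/94)*(-94)) = -16097 + (-7/94 - 1) = -16097 - 101/94 = -1513219/94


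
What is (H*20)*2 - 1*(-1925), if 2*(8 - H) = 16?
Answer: 1925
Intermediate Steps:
H = 0 (H = 8 - ½*16 = 8 - 8 = 0)
(H*20)*2 - 1*(-1925) = (0*20)*2 - 1*(-1925) = 0*2 + 1925 = 0 + 1925 = 1925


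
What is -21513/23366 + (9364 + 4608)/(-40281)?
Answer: -1193034905/941205846 ≈ -1.2676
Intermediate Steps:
-21513/23366 + (9364 + 4608)/(-40281) = -21513*1/23366 + 13972*(-1/40281) = -21513/23366 - 13972/40281 = -1193034905/941205846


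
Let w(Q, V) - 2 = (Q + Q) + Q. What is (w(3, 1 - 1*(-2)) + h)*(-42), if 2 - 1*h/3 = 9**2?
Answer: 9492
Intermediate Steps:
h = -237 (h = 6 - 3*9**2 = 6 - 3*81 = 6 - 243 = -237)
w(Q, V) = 2 + 3*Q (w(Q, V) = 2 + ((Q + Q) + Q) = 2 + (2*Q + Q) = 2 + 3*Q)
(w(3, 1 - 1*(-2)) + h)*(-42) = ((2 + 3*3) - 237)*(-42) = ((2 + 9) - 237)*(-42) = (11 - 237)*(-42) = -226*(-42) = 9492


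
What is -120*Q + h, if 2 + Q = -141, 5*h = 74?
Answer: 85874/5 ≈ 17175.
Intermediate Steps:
h = 74/5 (h = (⅕)*74 = 74/5 ≈ 14.800)
Q = -143 (Q = -2 - 141 = -143)
-120*Q + h = -120*(-143) + 74/5 = 17160 + 74/5 = 85874/5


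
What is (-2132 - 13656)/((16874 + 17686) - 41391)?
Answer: 15788/6831 ≈ 2.3112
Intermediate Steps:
(-2132 - 13656)/((16874 + 17686) - 41391) = -15788/(34560 - 41391) = -15788/(-6831) = -15788*(-1/6831) = 15788/6831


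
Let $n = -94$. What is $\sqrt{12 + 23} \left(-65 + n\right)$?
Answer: $- 159 \sqrt{35} \approx -940.66$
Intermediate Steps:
$\sqrt{12 + 23} \left(-65 + n\right) = \sqrt{12 + 23} \left(-65 - 94\right) = \sqrt{35} \left(-159\right) = - 159 \sqrt{35}$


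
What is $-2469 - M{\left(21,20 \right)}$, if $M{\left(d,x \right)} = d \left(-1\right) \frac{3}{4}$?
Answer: $- \frac{9813}{4} \approx -2453.3$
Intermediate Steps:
$M{\left(d,x \right)} = - \frac{3 d}{4}$ ($M{\left(d,x \right)} = - d 3 \cdot \frac{1}{4} = - d \frac{3}{4} = - \frac{3 d}{4}$)
$-2469 - M{\left(21,20 \right)} = -2469 - \left(- \frac{3}{4}\right) 21 = -2469 - - \frac{63}{4} = -2469 + \frac{63}{4} = - \frac{9813}{4}$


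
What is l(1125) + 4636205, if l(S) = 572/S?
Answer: 5215731197/1125 ≈ 4.6362e+6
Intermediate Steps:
l(1125) + 4636205 = 572/1125 + 4636205 = 5215731197/1125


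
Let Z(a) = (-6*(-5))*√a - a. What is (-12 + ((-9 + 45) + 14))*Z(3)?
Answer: -114 + 1140*√3 ≈ 1860.5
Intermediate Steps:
Z(a) = -a + 30*√a (Z(a) = 30*√a - a = -a + 30*√a)
(-12 + ((-9 + 45) + 14))*Z(3) = (-12 + ((-9 + 45) + 14))*(-1*3 + 30*√3) = (-12 + (36 + 14))*(-3 + 30*√3) = (-12 + 50)*(-3 + 30*√3) = 38*(-3 + 30*√3) = -114 + 1140*√3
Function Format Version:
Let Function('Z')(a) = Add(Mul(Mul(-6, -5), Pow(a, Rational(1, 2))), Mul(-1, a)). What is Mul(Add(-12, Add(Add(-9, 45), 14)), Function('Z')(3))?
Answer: Add(-114, Mul(1140, Pow(3, Rational(1, 2)))) ≈ 1860.5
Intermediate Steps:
Function('Z')(a) = Add(Mul(-1, a), Mul(30, Pow(a, Rational(1, 2)))) (Function('Z')(a) = Add(Mul(30, Pow(a, Rational(1, 2))), Mul(-1, a)) = Add(Mul(-1, a), Mul(30, Pow(a, Rational(1, 2)))))
Mul(Add(-12, Add(Add(-9, 45), 14)), Function('Z')(3)) = Mul(Add(-12, Add(Add(-9, 45), 14)), Add(Mul(-1, 3), Mul(30, Pow(3, Rational(1, 2))))) = Mul(Add(-12, Add(36, 14)), Add(-3, Mul(30, Pow(3, Rational(1, 2))))) = Mul(Add(-12, 50), Add(-3, Mul(30, Pow(3, Rational(1, 2))))) = Mul(38, Add(-3, Mul(30, Pow(3, Rational(1, 2))))) = Add(-114, Mul(1140, Pow(3, Rational(1, 2))))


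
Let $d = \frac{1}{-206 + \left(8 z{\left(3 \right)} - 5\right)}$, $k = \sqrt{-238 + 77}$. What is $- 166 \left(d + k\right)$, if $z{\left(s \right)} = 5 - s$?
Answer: $\frac{166}{195} - 166 i \sqrt{161} \approx 0.85128 - 2106.3 i$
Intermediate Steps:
$k = i \sqrt{161}$ ($k = \sqrt{-161} = i \sqrt{161} \approx 12.689 i$)
$d = - \frac{1}{195}$ ($d = \frac{1}{-206 - \left(5 - 8 \left(5 - 3\right)\right)} = \frac{1}{-206 + \left(8 \cdot 2 - 5\right)} = \frac{1}{-206 + \left(16 - 5\right)} = \frac{1}{-206 + 11} = \frac{1}{-195} = - \frac{1}{195} \approx -0.0051282$)
$- 166 \left(d + k\right) = - 166 \left(- \frac{1}{195} + i \sqrt{161}\right) = \frac{166}{195} - 166 i \sqrt{161}$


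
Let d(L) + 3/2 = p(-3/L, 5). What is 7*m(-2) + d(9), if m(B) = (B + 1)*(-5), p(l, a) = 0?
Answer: 67/2 ≈ 33.500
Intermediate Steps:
d(L) = -3/2 (d(L) = -3/2 + 0 = -3/2)
m(B) = -5 - 5*B (m(B) = (1 + B)*(-5) = -5 - 5*B)
7*m(-2) + d(9) = 7*(-5 - 5*(-2)) - 3/2 = 7*(-5 + 10) - 3/2 = 7*5 - 3/2 = 35 - 3/2 = 67/2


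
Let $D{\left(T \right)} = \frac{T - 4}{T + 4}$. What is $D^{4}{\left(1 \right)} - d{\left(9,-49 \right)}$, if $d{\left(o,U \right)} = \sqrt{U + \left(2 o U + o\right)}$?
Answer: $\frac{81}{625} - i \sqrt{922} \approx 0.1296 - 30.364 i$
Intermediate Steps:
$D{\left(T \right)} = \frac{-4 + T}{4 + T}$
$d{\left(o,U \right)} = \sqrt{U + o + 2 U o}$ ($d{\left(o,U \right)} = \sqrt{U + \left(2 U o + o\right)} = \sqrt{U + \left(o + 2 U o\right)} = \sqrt{U + o + 2 U o}$)
$D^{4}{\left(1 \right)} - d{\left(9,-49 \right)} = \left(\frac{-4 + 1}{4 + 1}\right)^{4} - \sqrt{-49 + 9 + 2 \left(-49\right) 9} = \left(\frac{1}{5} \left(-3\right)\right)^{4} - \sqrt{-49 + 9 - 882} = \left(\frac{1}{5} \left(-3\right)\right)^{4} - \sqrt{-922} = \left(- \frac{3}{5}\right)^{4} - i \sqrt{922} = \frac{81}{625} - i \sqrt{922}$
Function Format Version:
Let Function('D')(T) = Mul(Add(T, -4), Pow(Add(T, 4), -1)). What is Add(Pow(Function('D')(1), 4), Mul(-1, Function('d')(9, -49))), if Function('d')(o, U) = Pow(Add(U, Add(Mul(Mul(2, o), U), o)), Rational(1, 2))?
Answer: Add(Rational(81, 625), Mul(-1, I, Pow(922, Rational(1, 2)))) ≈ Add(0.12960, Mul(-30.364, I))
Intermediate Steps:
Function('D')(T) = Mul(Pow(Add(4, T), -1), Add(-4, T)) (Function('D')(T) = Mul(Add(-4, T), Pow(Add(4, T), -1)) = Mul(Pow(Add(4, T), -1), Add(-4, T)))
Function('d')(o, U) = Pow(Add(U, o, Mul(2, U, o)), Rational(1, 2)) (Function('d')(o, U) = Pow(Add(U, Add(Mul(2, U, o), o)), Rational(1, 2)) = Pow(Add(U, Add(o, Mul(2, U, o))), Rational(1, 2)) = Pow(Add(U, o, Mul(2, U, o)), Rational(1, 2)))
Add(Pow(Function('D')(1), 4), Mul(-1, Function('d')(9, -49))) = Add(Pow(Mul(Pow(Add(4, 1), -1), Add(-4, 1)), 4), Mul(-1, Pow(Add(-49, 9, Mul(2, -49, 9)), Rational(1, 2)))) = Add(Pow(Mul(Pow(5, -1), -3), 4), Mul(-1, Pow(Add(-49, 9, -882), Rational(1, 2)))) = Add(Pow(Mul(Rational(1, 5), -3), 4), Mul(-1, Pow(-922, Rational(1, 2)))) = Add(Pow(Rational(-3, 5), 4), Mul(-1, Mul(I, Pow(922, Rational(1, 2))))) = Add(Rational(81, 625), Mul(-1, I, Pow(922, Rational(1, 2))))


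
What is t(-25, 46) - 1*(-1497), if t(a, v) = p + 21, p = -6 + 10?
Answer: 1522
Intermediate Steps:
p = 4
t(a, v) = 25 (t(a, v) = 4 + 21 = 25)
t(-25, 46) - 1*(-1497) = 25 - 1*(-1497) = 25 + 1497 = 1522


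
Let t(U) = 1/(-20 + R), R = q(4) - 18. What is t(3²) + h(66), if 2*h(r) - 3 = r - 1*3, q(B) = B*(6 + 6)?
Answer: 331/10 ≈ 33.100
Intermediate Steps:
q(B) = 12*B (q(B) = B*12 = 12*B)
h(r) = r/2 (h(r) = 3/2 + (r - 1*3)/2 = 3/2 + (r - 3)/2 = 3/2 + (-3 + r)/2 = 3/2 + (-3/2 + r/2) = r/2)
R = 30 (R = 12*4 - 18 = 48 - 18 = 30)
t(U) = ⅒ (t(U) = 1/(-20 + 30) = 1/10 = ⅒)
t(3²) + h(66) = ⅒ + (½)*66 = ⅒ + 33 = 331/10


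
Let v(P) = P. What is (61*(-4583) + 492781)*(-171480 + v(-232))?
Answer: -36612089216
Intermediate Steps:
(61*(-4583) + 492781)*(-171480 + v(-232)) = (61*(-4583) + 492781)*(-171480 - 232) = (-279563 + 492781)*(-171712) = 213218*(-171712) = -36612089216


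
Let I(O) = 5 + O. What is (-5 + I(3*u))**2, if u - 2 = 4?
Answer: 324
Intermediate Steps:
u = 6 (u = 2 + 4 = 6)
(-5 + I(3*u))**2 = (-5 + (5 + 3*6))**2 = (-5 + (5 + 18))**2 = (-5 + 23)**2 = 18**2 = 324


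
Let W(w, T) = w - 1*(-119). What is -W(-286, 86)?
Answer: 167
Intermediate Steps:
W(w, T) = 119 + w (W(w, T) = w + 119 = 119 + w)
-W(-286, 86) = -(119 - 286) = -1*(-167) = 167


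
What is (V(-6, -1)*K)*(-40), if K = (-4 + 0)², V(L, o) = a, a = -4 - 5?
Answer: 5760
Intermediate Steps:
a = -9
V(L, o) = -9
K = 16 (K = (-4)² = 16)
(V(-6, -1)*K)*(-40) = -9*16*(-40) = -144*(-40) = 5760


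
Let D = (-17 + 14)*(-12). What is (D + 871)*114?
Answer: 103398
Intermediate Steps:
D = 36 (D = -3*(-12) = 36)
(D + 871)*114 = (36 + 871)*114 = 907*114 = 103398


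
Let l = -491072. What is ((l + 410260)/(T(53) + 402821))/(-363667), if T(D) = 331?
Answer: 89/161468148 ≈ 5.5119e-7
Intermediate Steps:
((l + 410260)/(T(53) + 402821))/(-363667) = ((-491072 + 410260)/(331 + 402821))/(-363667) = -80812/403152*(-1/363667) = -80812*1/403152*(-1/363667) = -89/444*(-1/363667) = 89/161468148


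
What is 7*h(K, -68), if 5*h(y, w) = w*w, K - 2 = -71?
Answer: 32368/5 ≈ 6473.6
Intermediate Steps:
K = -69 (K = 2 - 71 = -69)
h(y, w) = w**2/5 (h(y, w) = (w*w)/5 = w**2/5)
7*h(K, -68) = 7*((1/5)*(-68)**2) = 7*((1/5)*4624) = 7*(4624/5) = 32368/5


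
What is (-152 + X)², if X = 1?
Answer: 22801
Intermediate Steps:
(-152 + X)² = (-152 + 1)² = (-151)² = 22801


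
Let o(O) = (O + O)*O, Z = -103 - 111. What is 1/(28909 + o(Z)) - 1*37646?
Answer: -4536380645/120501 ≈ -37646.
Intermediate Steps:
Z = -214
o(O) = 2*O**2 (o(O) = (2*O)*O = 2*O**2)
1/(28909 + o(Z)) - 1*37646 = 1/(28909 + 2*(-214)**2) - 1*37646 = 1/(28909 + 2*45796) - 37646 = 1/(28909 + 91592) - 37646 = 1/120501 - 37646 = -4536380645/120501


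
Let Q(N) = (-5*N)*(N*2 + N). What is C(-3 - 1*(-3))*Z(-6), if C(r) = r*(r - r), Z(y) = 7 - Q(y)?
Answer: 0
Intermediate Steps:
Q(N) = -15*N² (Q(N) = (-5*N)*(2*N + N) = (-5*N)*(3*N) = -15*N²)
Z(y) = 7 + 15*y² (Z(y) = 7 - (-15)*y² = 7 + 15*y²)
C(r) = 0 (C(r) = r*0 = 0)
C(-3 - 1*(-3))*Z(-6) = 0*(7 + 15*(-6)²) = 0*(7 + 15*36) = 0*(7 + 540) = 0*547 = 0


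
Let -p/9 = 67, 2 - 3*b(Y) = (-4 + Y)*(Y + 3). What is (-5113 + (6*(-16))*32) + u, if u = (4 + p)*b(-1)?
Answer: -10581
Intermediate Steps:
b(Y) = ⅔ - (-4 + Y)*(3 + Y)/3 (b(Y) = ⅔ - (-4 + Y)*(Y + 3)/3 = ⅔ - (-4 + Y)*(3 + Y)/3)
p = -603 (p = -9*67 = -603)
u = -2396 (u = (4 - 603)*(14/3 - ⅓*(-1)² + (⅓)*(-1)) = -599*(14/3 - ⅓*1 - ⅓) = -599*(14/3 - ⅓ - ⅓) = -599*4 = -2396)
(-5113 + (6*(-16))*32) + u = (-5113 + (6*(-16))*32) - 2396 = (-5113 - 96*32) - 2396 = (-5113 - 3072) - 2396 = -8185 - 2396 = -10581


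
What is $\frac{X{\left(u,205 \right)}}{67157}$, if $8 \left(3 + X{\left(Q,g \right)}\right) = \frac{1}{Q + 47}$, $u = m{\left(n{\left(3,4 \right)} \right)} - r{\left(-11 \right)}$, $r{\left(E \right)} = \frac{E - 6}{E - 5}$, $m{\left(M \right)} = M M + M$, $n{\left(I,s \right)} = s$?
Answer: $- \frac{3163}{70850635} \approx -4.4643 \cdot 10^{-5}$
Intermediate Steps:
$m{\left(M \right)} = M + M^{2}$ ($m{\left(M \right)} = M^{2} + M = M + M^{2}$)
$r{\left(E \right)} = \frac{-6 + E}{-5 + E}$
$u = \frac{303}{16}$ ($u = 4 \left(1 + 4\right) - \frac{-6 - 11}{-5 - 11} = 4 \cdot 5 - \frac{1}{-16} \left(-17\right) = 20 - \left(- \frac{1}{16}\right) \left(-17\right) = 20 - \frac{17}{16} = \frac{303}{16} \approx 18.938$)
$X{\left(Q,g \right)} = -3 + \frac{1}{8 \left(47 + Q\right)}$ ($X{\left(Q,g \right)} = -3 + \frac{1}{8 \left(Q + 47\right)} = -3 + \frac{1}{8 \left(47 + Q\right)}$)
$\frac{X{\left(u,205 \right)}}{67157} = \frac{\frac{1}{8} \frac{1}{47 + \frac{303}{16}} \left(-1127 - \frac{909}{2}\right)}{67157} = \frac{-1127 - \frac{909}{2}}{8 \cdot \frac{1055}{16}} \cdot \frac{1}{67157} = \frac{1}{8} \cdot \frac{16}{1055} \left(- \frac{3163}{2}\right) \frac{1}{67157} = \left(- \frac{3163}{1055}\right) \frac{1}{67157} = - \frac{3163}{70850635}$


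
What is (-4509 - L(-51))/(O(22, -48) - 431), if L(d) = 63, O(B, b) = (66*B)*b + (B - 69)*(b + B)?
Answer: 4572/68905 ≈ 0.066352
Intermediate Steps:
O(B, b) = (-69 + B)*(B + b) + 66*B*b (O(B, b) = 66*B*b + (-69 + B)*(B + b) = (-69 + B)*(B + b) + 66*B*b)
(-4509 - L(-51))/(O(22, -48) - 431) = (-4509 - 1*63)/((22² - 69*22 - 69*(-48) + 67*22*(-48)) - 431) = (-4509 - 63)/((484 - 1518 + 3312 - 70752) - 431) = -4572/(-68474 - 431) = -4572/(-68905) = -4572*(-1/68905) = 4572/68905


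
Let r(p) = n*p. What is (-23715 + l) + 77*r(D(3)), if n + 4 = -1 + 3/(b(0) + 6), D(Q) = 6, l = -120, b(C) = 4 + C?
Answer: -130032/5 ≈ -26006.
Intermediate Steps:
n = -47/10 (n = -4 + (-1 + 3/((4 + 0) + 6)) = -4 + (-1 + 3/(4 + 6)) = -4 + (-1 + 3/10) = -4 - 7/10 = -47/10 ≈ -4.7000)
r(p) = -47*p/10
(-23715 + l) + 77*r(D(3)) = (-23715 - 120) + 77*(-47/10*6) = -23835 + 77*(-141/5) = -23835 - 10857/5 = -130032/5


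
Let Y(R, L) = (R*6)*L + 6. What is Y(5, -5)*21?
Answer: -3024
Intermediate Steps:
Y(R, L) = 6 + 6*L*R (Y(R, L) = (6*R)*L + 6 = 6*L*R + 6 = 6 + 6*L*R)
Y(5, -5)*21 = (6 + 6*(-5)*5)*21 = (6 - 150)*21 = -144*21 = -3024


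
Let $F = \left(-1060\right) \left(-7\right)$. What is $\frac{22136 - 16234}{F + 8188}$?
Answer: $\frac{2951}{7804} \approx 0.37814$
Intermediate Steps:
$F = 7420$
$\frac{22136 - 16234}{F + 8188} = \frac{22136 - 16234}{7420 + 8188} = \frac{5902}{15608} = 5902 \cdot \frac{1}{15608} = \frac{2951}{7804}$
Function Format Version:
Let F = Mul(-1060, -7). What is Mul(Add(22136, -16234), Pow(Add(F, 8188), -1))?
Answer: Rational(2951, 7804) ≈ 0.37814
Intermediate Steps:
F = 7420
Mul(Add(22136, -16234), Pow(Add(F, 8188), -1)) = Mul(Add(22136, -16234), Pow(Add(7420, 8188), -1)) = Mul(5902, Pow(15608, -1)) = Mul(5902, Rational(1, 15608)) = Rational(2951, 7804)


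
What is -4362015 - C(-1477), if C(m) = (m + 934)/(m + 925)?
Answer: -802610941/184 ≈ -4.3620e+6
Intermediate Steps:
C(m) = (934 + m)/(925 + m)
-4362015 - C(-1477) = -4362015 - (934 - 1477)/(925 - 1477) = -4362015 - (-543)/(-552) = -4362015 - (-1)*(-543)/552 = -4362015 - 1*181/184 = -4362015 - 181/184 = -802610941/184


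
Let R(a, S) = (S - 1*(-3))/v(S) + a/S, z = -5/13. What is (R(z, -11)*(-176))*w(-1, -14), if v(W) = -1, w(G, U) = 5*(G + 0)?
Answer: 91920/13 ≈ 7070.8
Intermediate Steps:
z = -5/13 (z = -5*1/13 = -5/13 ≈ -0.38462)
w(G, U) = 5*G
R(a, S) = -3 - S + a/S (R(a, S) = (S - 1*(-3))/(-1) + a/S = (S + 3)*(-1) + a/S = (3 + S)*(-1) + a/S = (-3 - S) + a/S = -3 - S + a/S)
(R(z, -11)*(-176))*w(-1, -14) = ((-3 - 1*(-11) - 5/13/(-11))*(-176))*(5*(-1)) = ((-3 + 11 - 5/13*(-1/11))*(-176))*(-5) = ((-3 + 11 + 5/143)*(-176))*(-5) = ((1149/143)*(-176))*(-5) = -18384/13*(-5) = 91920/13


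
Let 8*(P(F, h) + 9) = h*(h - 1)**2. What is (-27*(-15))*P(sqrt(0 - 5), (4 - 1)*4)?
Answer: 139725/2 ≈ 69863.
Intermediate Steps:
P(F, h) = -9 + h*(-1 + h)**2/8 (P(F, h) = -9 + (h*(h - 1)**2)/8 = -9 + (h*(-1 + h)**2)/8 = -9 + h*(-1 + h)**2/8)
(-27*(-15))*P(sqrt(0 - 5), (4 - 1)*4) = (-27*(-15))*(-9 + ((4 - 1)*4)*(-1 + (4 - 1)*4)**2/8) = 405*(-9 + (3*4)*(-1 + 3*4)**2/8) = 405*(-9 + (1/8)*12*(-1 + 12)**2) = 405*(-9 + (1/8)*12*11**2) = 405*(-9 + (1/8)*12*121) = 405*(-9 + 363/2) = 405*(345/2) = 139725/2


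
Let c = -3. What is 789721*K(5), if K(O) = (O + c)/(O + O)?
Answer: 789721/5 ≈ 1.5794e+5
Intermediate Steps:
K(O) = (-3 + O)/(2*O) (K(O) = (O - 3)/(O + O) = (-3 + O)/((2*O)) = (-3 + O)*(1/(2*O)) = (-3 + O)/(2*O))
789721*K(5) = 789721*((½)*(-3 + 5)/5) = 789721*((½)*(⅕)*2) = 789721*(⅕) = 789721/5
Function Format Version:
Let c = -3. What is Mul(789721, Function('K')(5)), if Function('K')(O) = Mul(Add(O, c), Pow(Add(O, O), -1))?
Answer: Rational(789721, 5) ≈ 1.5794e+5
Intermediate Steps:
Function('K')(O) = Mul(Rational(1, 2), Pow(O, -1), Add(-3, O)) (Function('K')(O) = Mul(Add(O, -3), Pow(Add(O, O), -1)) = Mul(Add(-3, O), Pow(Mul(2, O), -1)) = Mul(Add(-3, O), Mul(Rational(1, 2), Pow(O, -1))) = Mul(Rational(1, 2), Pow(O, -1), Add(-3, O)))
Mul(789721, Function('K')(5)) = Mul(789721, Mul(Rational(1, 2), Pow(5, -1), Add(-3, 5))) = Mul(789721, Mul(Rational(1, 2), Rational(1, 5), 2)) = Mul(789721, Rational(1, 5)) = Rational(789721, 5)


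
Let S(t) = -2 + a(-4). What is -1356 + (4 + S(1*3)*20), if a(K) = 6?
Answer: -1272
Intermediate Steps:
S(t) = 4 (S(t) = -2 + 6 = 4)
-1356 + (4 + S(1*3)*20) = -1356 + (4 + 4*20) = -1356 + (4 + 80) = -1356 + 84 = -1272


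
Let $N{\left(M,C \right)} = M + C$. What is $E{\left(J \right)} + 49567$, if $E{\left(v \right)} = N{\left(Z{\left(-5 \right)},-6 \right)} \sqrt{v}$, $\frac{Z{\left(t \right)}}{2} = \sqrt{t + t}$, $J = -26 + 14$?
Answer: $49567 - 4 \sqrt{30} - 12 i \sqrt{3} \approx 49545.0 - 20.785 i$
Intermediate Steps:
$J = -12$
$Z{\left(t \right)} = 2 \sqrt{2} \sqrt{t}$ ($Z{\left(t \right)} = 2 \sqrt{t + t} = 2 \sqrt{2 t} = 2 \sqrt{2} \sqrt{t}$)
$N{\left(M,C \right)} = C + M$
$E{\left(v \right)} = \sqrt{v} \left(-6 + 2 i \sqrt{10}\right)$ ($E{\left(v \right)} = \left(-6 + 2 \sqrt{2} \sqrt{-5}\right) \sqrt{v} = \left(-6 + 2 \sqrt{2} i \sqrt{5}\right) \sqrt{v} = \left(-6 + 2 i \sqrt{10}\right) \sqrt{v} = \sqrt{v} \left(-6 + 2 i \sqrt{10}\right)$)
$E{\left(J \right)} + 49567 = 2 \sqrt{-12} \left(-3 + i \sqrt{10}\right) + 49567 = 2 \cdot 2 i \sqrt{3} \left(-3 + i \sqrt{10}\right) + 49567 = 4 i \sqrt{3} \left(-3 + i \sqrt{10}\right) + 49567 = 49567 + 4 i \sqrt{3} \left(-3 + i \sqrt{10}\right)$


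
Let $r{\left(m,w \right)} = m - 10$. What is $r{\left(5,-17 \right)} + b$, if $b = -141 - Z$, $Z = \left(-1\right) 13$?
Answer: $-133$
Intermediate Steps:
$r{\left(m,w \right)} = -10 + m$
$Z = -13$
$b = -128$ ($b = -141 - -13 = -141 + 13 = -128$)
$r{\left(5,-17 \right)} + b = \left(-10 + 5\right) - 128 = -5 - 128 = -133$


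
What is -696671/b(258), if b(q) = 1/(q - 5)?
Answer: -176257763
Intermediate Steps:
b(q) = 1/(-5 + q)
-696671/b(258) = -696671/(1/(-5 + 258)) = -696671/(1/253) = -696671/1/253 = -696671*253 = -176257763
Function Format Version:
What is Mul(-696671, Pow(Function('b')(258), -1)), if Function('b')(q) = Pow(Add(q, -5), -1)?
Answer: -176257763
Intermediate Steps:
Function('b')(q) = Pow(Add(-5, q), -1)
Mul(-696671, Pow(Function('b')(258), -1)) = Mul(-696671, Pow(Pow(Add(-5, 258), -1), -1)) = Mul(-696671, Pow(Pow(253, -1), -1)) = Mul(-696671, Pow(Rational(1, 253), -1)) = Mul(-696671, 253) = -176257763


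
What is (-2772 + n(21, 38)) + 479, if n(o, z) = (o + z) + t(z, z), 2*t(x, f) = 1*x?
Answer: -2215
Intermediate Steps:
t(x, f) = x/2 (t(x, f) = (1*x)/2 = x/2)
n(o, z) = o + 3*z/2 (n(o, z) = (o + z) + z/2 = o + 3*z/2)
(-2772 + n(21, 38)) + 479 = (-2772 + (21 + (3/2)*38)) + 479 = (-2772 + (21 + 57)) + 479 = (-2772 + 78) + 479 = -2694 + 479 = -2215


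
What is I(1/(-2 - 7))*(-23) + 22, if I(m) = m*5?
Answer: 313/9 ≈ 34.778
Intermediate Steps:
I(m) = 5*m
I(1/(-2 - 7))*(-23) + 22 = (5/(-2 - 7))*(-23) + 22 = (5/(-9))*(-23) + 22 = (5*(-⅑))*(-23) + 22 = -5/9*(-23) + 22 = 115/9 + 22 = 313/9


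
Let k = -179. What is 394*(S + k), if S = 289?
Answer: 43340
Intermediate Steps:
394*(S + k) = 394*(289 - 179) = 394*110 = 43340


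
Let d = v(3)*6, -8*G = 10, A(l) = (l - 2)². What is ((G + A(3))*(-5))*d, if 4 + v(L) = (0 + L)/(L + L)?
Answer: -105/4 ≈ -26.250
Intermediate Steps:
A(l) = (-2 + l)²
G = -5/4 (G = -⅛*10 = -5/4 ≈ -1.2500)
v(L) = -7/2 (v(L) = -4 + (0 + L)/(L + L) = -4 + L/((2*L)) = -4 + L*(1/(2*L)) = -4 + ½ = -7/2)
d = -21 (d = -7/2*6 = -21)
((G + A(3))*(-5))*d = ((-5/4 + (-2 + 3)²)*(-5))*(-21) = ((-5/4 + 1²)*(-5))*(-21) = ((-5/4 + 1)*(-5))*(-21) = -¼*(-5)*(-21) = (5/4)*(-21) = -105/4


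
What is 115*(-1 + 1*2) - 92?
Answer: 23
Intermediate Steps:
115*(-1 + 1*2) - 92 = 115*(-1 + 2) - 92 = 115*1 - 92 = 115 - 92 = 23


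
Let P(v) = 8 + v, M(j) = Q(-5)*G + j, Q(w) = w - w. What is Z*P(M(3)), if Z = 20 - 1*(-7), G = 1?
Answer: 297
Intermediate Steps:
Q(w) = 0
M(j) = j (M(j) = 0*1 + j = 0 + j = j)
Z = 27 (Z = 20 + 7 = 27)
Z*P(M(3)) = 27*(8 + 3) = 27*11 = 297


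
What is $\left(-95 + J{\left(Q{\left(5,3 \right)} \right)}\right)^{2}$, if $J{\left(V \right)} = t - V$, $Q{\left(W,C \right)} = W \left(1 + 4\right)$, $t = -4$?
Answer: $15376$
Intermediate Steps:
$Q{\left(W,C \right)} = 5 W$ ($Q{\left(W,C \right)} = W 5 = 5 W$)
$J{\left(V \right)} = -4 - V$
$\left(-95 + J{\left(Q{\left(5,3 \right)} \right)}\right)^{2} = \left(-95 - \left(4 + 5 \cdot 5\right)\right)^{2} = \left(-95 - 29\right)^{2} = \left(-124\right)^{2} = 15376$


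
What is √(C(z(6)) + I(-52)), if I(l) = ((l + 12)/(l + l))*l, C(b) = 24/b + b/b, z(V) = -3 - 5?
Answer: I*√22 ≈ 4.6904*I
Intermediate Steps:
z(V) = -8
C(b) = 1 + 24/b (C(b) = 24/b + 1 = 1 + 24/b)
I(l) = 6 + l/2 (I(l) = ((12 + l)/((2*l)))*l = ((12 + l)*(1/(2*l)))*l = ((12 + l)/(2*l))*l = 6 + l/2)
√(C(z(6)) + I(-52)) = √((24 - 8)/(-8) + (6 + (½)*(-52))) = √(-⅛*16 + (6 - 26)) = √(-2 - 20) = √(-22) = I*√22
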